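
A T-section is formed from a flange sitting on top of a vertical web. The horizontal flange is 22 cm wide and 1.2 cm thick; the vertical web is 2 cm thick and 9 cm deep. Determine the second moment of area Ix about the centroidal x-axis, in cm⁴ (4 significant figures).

Treat the section as a set of non-overlapping primitives; coordinates are from the bounding-box lower-left.
Flange: 22 × 1.2, A = 26.4 cm², y = 9.6 cm, Ī = 3.168 cm⁴.
Web: 2 × 9, A = 18 cm², y = 4.5 cm, Ī = 121.5 cm⁴.
Centroid: ȳ = ΣA·y / ΣA = 7.53243 cm.
Transfer each piece to the centroidal x-axis using Ī + A·d² with d = y − 7.53243:
  flange: d = 2.06757 cm → contributes +116.024 cm⁴
  web: d = -3.03243 cm → contributes +287.022 cm⁴
Total I = 403.045 cm⁴.

Ix ≈ 403.0 cm⁴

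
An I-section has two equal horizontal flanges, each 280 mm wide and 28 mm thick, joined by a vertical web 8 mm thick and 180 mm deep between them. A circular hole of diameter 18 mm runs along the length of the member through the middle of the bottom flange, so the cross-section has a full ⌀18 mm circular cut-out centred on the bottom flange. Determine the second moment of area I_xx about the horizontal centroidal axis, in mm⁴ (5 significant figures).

Decompose the section into non-overlapping parts with the origin at the bottom-left of its bounding rectangle.
Bottom flange: 280 × 28, A = 7 840 mm², y = 14 mm, Ī = 512213.3 mm⁴.
Web: 8 × 180, A = 1 440 mm², y = 118 mm, Ī = 3 888 000 mm⁴.
Top flange: 280 × 28, A = 7 840 mm², y = 222 mm, Ī = 512213.3 mm⁴.
Hole (subtracted): ⌀18, A = 254.469 mm², y = 14 mm, Ī = 5152.997 mm⁴.
Centroid: ȳ = ΣA·y / ΣA = 119.5692 mm.
Transfer each piece to the horizontal centroidal axis using Ī + A·d² with d = y − 119.5692:
  bottom flange: d = -105.5692 mm → contributes +87 887 824 mm⁴
  web: d = -1.569164 mm → contributes +3 891 546 mm⁴
  top flange: d = 102.4308 mm → contributes +82 770 091 mm⁴
  hole: d = -105.5692 mm → contributes −2 841 171 mm⁴
Total I = 171 708 289 mm⁴.

I_xx ≈ 1.7171 × 10⁸ mm⁴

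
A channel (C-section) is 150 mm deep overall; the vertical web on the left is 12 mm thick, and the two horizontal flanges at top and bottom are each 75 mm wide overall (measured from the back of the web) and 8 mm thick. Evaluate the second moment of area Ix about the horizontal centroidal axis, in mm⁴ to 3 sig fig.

Break the section into simple shapes (no overlaps), measuring from the bottom-left corner of the bounding box.
Web: 12 × 150, A = 1 800 mm², y = 75 mm, Ī = 3 375 000 mm⁴.
Top flange (beyond web): 63 × 8, A = 504 mm², y = 146 mm, Ī = 2 688 mm⁴.
Bottom flange (beyond web): 63 × 8, A = 504 mm², y = 4 mm, Ī = 2 688 mm⁴.
By symmetry the centroid is at mid-height, ȳ = 75 mm.
Transfer each piece to the horizontal centroidal axis using Ī + A·d² with d = y − 75:
  web: d = 0 mm → contributes +3 375 000 mm⁴
  top flange (beyond web): d = 71 mm → contributes +2 543 352 mm⁴
  bottom flange (beyond web): d = -71 mm → contributes +2 543 352 mm⁴
Total I = 8 461 704 mm⁴.

Ix ≈ 8.46 × 10⁶ mm⁴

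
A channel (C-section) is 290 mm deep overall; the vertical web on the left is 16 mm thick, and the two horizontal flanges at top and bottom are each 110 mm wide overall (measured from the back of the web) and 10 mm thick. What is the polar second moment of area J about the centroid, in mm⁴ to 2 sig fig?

Split into non-overlapping primitives; take the origin at the lower-left of the bounding box.
Web: 16 × 290, A = 4 640 mm², y = 145 mm, Ī = 32 518 667 mm⁴.
Top flange (beyond web): 94 × 10, A = 940 mm², y = 285 mm, Ī = 7 833 mm⁴.
Bottom flange (beyond web): 94 × 10, A = 940 mm², y = 5 mm, Ī = 7 833 mm⁴.
By symmetry the centroid is at mid-height, ȳ = 145 mm.
Transfer each piece to the centroidal x-axis using Ī + A·d² with d = y − 145:
  web: d = 0 mm → contributes +32 518 667 mm⁴
  top flange (beyond web): d = 140 mm → contributes +18 431 833 mm⁴
  bottom flange (beyond web): d = -140 mm → contributes +18 431 833 mm⁴
Total I = 69 382 333 mm⁴.
For the y-axis: x̄ = 23.86 mm.
Repeating about the centroidal y-axis gives I_y = 5 530 484 mm⁴.
Polar second moment: J = I_x + I_y = 74 912 817 mm⁴.

J ≈ 7.5 × 10⁷ mm⁴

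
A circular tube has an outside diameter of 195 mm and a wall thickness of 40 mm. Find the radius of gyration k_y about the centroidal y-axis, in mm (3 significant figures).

Break the section into simple shapes (no overlaps), measuring from the bottom-left corner of the bounding box.
Outer circle: ⌀195, A = 29 865 mm², x = 97.5 mm, Ī = 70 975 481 mm⁴.
Bore (subtracted): ⌀115, A = 10 387 mm², x = 97.5 mm, Ī = 8 585 414 mm⁴.
By symmetry the centroid is at mid-width, x̄ = 97.5 mm.
All pieces are centred on the centroidal y-axis, so I = ΣĪ (holes subtracted) = 62 390 067 mm⁴.
Radius of gyration: k = √(I/A) = √(62 390 067 / 19 478) = 56.596 mm.

k_y ≈ 56.6 mm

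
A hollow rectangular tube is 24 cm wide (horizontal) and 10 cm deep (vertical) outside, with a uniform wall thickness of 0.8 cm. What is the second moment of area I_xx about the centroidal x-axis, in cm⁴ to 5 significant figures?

Split into non-overlapping primitives; take the origin at the lower-left of the bounding box.
Outer rectangle: 24 × 10, A = 240 cm², y = 5 cm, Ī = 2 000 cm⁴.
Inner void (subtracted): 22.4 × 8.4, A = 188.16 cm², y = 5 cm, Ī = 1106.381 cm⁴.
By symmetry the centroid is at mid-height, ȳ = 5 cm.
All pieces are centred on the centroidal x-axis, so I = ΣĪ (holes subtracted) = 893.6192 cm⁴.

I_xx ≈ 893.62 cm⁴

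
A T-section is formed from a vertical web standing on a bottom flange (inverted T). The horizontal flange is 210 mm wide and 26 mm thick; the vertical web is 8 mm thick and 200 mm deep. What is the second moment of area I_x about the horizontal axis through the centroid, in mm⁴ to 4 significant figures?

I_x ≈ 2.144 × 10⁷ mm⁴

Treat the section as a set of non-overlapping primitives; coordinates are from the bounding-box lower-left.
Flange: 210 × 26, A = 5 460 mm², y = 13 mm, Ī = 307 580 mm⁴.
Web: 8 × 200, A = 1 600 mm², y = 126 mm, Ī = 5 333 333 mm⁴.
Centroid: ȳ = ΣA·y / ΣA = 38.6091 mm.
Transfer each piece to the horizontal axis through the centroid using Ī + A·d² with d = y − 38.6091:
  flange: d = -25.6091 mm → contributes +3 888 380 mm⁴
  web: d = 87.3909 mm → contributes +17 552 814 mm⁴
Total I = 21 441 194 mm⁴.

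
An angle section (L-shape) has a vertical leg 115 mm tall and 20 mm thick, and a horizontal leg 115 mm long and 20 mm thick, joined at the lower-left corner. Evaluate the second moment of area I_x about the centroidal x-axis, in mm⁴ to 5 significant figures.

Split into non-overlapping primitives; take the origin at the lower-left of the bounding box.
Vertical leg: 20 × 115, A = 2 300 mm², y = 57.5 mm, Ī = 2 534 792 mm⁴.
Horizontal leg (remainder): 95 × 20, A = 1 900 mm², y = 10 mm, Ī = 63333.33 mm⁴.
Centroid: ȳ = ΣA·y / ΣA = 36.0119 mm.
Transfer each piece to the centroidal x-axis using Ī + A·d² with d = y − 36.0119:
  vertical leg: d = 21.4881 mm → contributes +3 596 790 mm⁴
  horizontal leg (remainder): d = -26.0119 mm → contributes +1 348 910 mm⁴
Total I = 4 945 699 mm⁴.

I_x ≈ 4.9457 × 10⁶ mm⁴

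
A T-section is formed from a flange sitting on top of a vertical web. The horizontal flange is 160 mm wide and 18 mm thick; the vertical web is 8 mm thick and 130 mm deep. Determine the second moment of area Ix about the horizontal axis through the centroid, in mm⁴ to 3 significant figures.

Ix ≈ 5.73 × 10⁶ mm⁴

Decompose the section into non-overlapping parts with the origin at the bottom-left of its bounding rectangle.
Flange: 160 × 18, A = 2 880 mm², y = 139 mm, Ī = 77 760 mm⁴.
Web: 8 × 130, A = 1 040 mm², y = 65 mm, Ī = 1 464 667 mm⁴.
Centroid: ȳ = ΣA·y / ΣA = 119.37 mm.
Transfer each piece to the horizontal axis through the centroid using Ī + A·d² with d = y − 119.37:
  flange: d = 19.633 mm → contributes +1 187 830 mm⁴
  web: d = -54.367 mm → contributes +4 538 707 mm⁴
Total I = 5 726 538 mm⁴.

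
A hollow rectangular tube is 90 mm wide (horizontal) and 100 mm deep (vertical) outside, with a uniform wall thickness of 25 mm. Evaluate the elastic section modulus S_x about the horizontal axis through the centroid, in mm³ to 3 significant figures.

S_x ≈ 1.42 × 10⁵ mm³

Split into non-overlapping primitives; take the origin at the lower-left of the bounding box.
Outer rectangle: 90 × 100, A = 9 000 mm², y = 50 mm, Ī = 7 500 000 mm⁴.
Inner void (subtracted): 40 × 50, A = 2 000 mm², y = 50 mm, Ī = 416 667 mm⁴.
By symmetry the centroid is at mid-height, ȳ = 50 mm.
All pieces are centred on the horizontal axis through the centroid, so I = ΣĪ (holes subtracted) = 7 083 333 mm⁴.
Extreme fibre distance c = 50 mm; S = I/c = 141 667 mm³.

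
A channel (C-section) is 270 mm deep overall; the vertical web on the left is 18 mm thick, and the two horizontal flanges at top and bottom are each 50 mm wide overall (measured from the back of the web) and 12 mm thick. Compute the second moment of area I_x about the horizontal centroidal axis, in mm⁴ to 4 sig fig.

I_x ≈ 4.231 × 10⁷ mm⁴

Break the section into simple shapes (no overlaps), measuring from the bottom-left corner of the bounding box.
Web: 18 × 270, A = 4 860 mm², y = 135 mm, Ī = 29 524 500 mm⁴.
Top flange (beyond web): 32 × 12, A = 384 mm², y = 264 mm, Ī = 4 608 mm⁴.
Bottom flange (beyond web): 32 × 12, A = 384 mm², y = 6 mm, Ī = 4 608 mm⁴.
By symmetry the centroid is at mid-height, ȳ = 135 mm.
Transfer each piece to the horizontal centroidal axis using Ī + A·d² with d = y − 135:
  web: d = 0 mm → contributes +29 524 500 mm⁴
  top flange (beyond web): d = 129 mm → contributes +6 394 752 mm⁴
  bottom flange (beyond web): d = -129 mm → contributes +6 394 752 mm⁴
Total I = 42 314 004 mm⁴.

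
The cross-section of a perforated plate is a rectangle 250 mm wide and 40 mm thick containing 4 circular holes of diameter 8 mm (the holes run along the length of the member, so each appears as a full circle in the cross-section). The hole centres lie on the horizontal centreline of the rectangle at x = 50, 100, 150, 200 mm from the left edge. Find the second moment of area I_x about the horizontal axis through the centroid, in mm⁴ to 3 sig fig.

Decompose the section into non-overlapping parts with the origin at the bottom-left of its bounding rectangle.
Plate: 250 × 40, A = 10 000 mm², y = 20 mm, Ī = 1 333 333 mm⁴.
Hole 1 (subtracted): ⌀8, A = 50.265 mm², y = 20 mm, Ī = 201.06 mm⁴.
Hole 2 (subtracted): ⌀8, A = 50.265 mm², y = 20 mm, Ī = 201.06 mm⁴.
Hole 3 (subtracted): ⌀8, A = 50.265 mm², y = 20 mm, Ī = 201.06 mm⁴.
Hole 4 (subtracted): ⌀8, A = 50.265 mm², y = 20 mm, Ī = 201.06 mm⁴.
By symmetry the centroid is at mid-height, ȳ = 20 mm.
All pieces are centred on the horizontal axis through the centroid, so I = ΣĪ (holes subtracted) = 1 332 529 mm⁴.

I_x ≈ 1.33 × 10⁶ mm⁴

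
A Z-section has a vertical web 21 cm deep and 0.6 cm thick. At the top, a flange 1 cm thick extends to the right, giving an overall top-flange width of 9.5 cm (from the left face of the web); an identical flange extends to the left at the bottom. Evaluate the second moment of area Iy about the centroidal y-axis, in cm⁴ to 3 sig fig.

Iy ≈ 519 cm⁴

Break the section into simple shapes (no overlaps), measuring from the bottom-left corner of the bounding box.
Web: 0.6 × 21, A = 12.6 cm², x = 9.2 cm, Ī = 0.378 cm⁴.
Top flange (beyond web): 8.9 × 1, A = 8.9 cm², x = 13.95 cm, Ī = 58.747 cm⁴.
Bottom flange (beyond web): 8.9 × 1, A = 8.9 cm², x = 4.45 cm, Ī = 58.747 cm⁴.
Centroid: x̄ = ΣA·x / ΣA = 9.2 cm.
Transfer each piece to the centroidal y-axis using Ī + A·d² with d = x − 9.2:
  web: d = 0 cm → contributes +0.378 cm⁴
  top flange (beyond web): d = 4.75 cm → contributes +259.55 cm⁴
  bottom flange (beyond web): d = -4.75 cm → contributes +259.55 cm⁴
Total I = 519.49 cm⁴.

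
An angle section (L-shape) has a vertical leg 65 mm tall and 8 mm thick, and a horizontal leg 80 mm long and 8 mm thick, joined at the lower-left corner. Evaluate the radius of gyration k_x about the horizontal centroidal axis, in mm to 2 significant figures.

Split into non-overlapping primitives; take the origin at the lower-left of the bounding box.
Vertical leg: 8 × 65, A = 520 mm², y = 32.5 mm, Ī = 183 083 mm⁴.
Horizontal leg (remainder): 72 × 8, A = 576 mm², y = 4 mm, Ī = 3 072 mm⁴.
Centroid: ȳ = ΣA·y / ΣA = 17.52 mm.
Transfer each piece to the horizontal centroidal axis using Ī + A·d² with d = y − 17.52:
  vertical leg: d = 14.98 mm → contributes +299 742 mm⁴
  horizontal leg (remainder): d = -13.52 mm → contributes +108 389 mm⁴
Total I = 408 131 mm⁴.
Radius of gyration: k = √(I/A) = √(408 131 / 1 096) = 19.3 mm.

k_x ≈ 19 mm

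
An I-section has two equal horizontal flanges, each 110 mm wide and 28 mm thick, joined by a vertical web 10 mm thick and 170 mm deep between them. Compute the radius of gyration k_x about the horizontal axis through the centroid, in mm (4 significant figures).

Break the section into simple shapes (no overlaps), measuring from the bottom-left corner of the bounding box.
Bottom flange: 110 × 28, A = 3 080 mm², y = 14 mm, Ī = 201 227 mm⁴.
Web: 10 × 170, A = 1 700 mm², y = 113 mm, Ī = 4 094 167 mm⁴.
Top flange: 110 × 28, A = 3 080 mm², y = 212 mm, Ī = 201 227 mm⁴.
By symmetry the centroid is at mid-height, ȳ = 113 mm.
Transfer each piece to the horizontal axis through the centroid using Ī + A·d² with d = y − 113:
  bottom flange: d = -99 mm → contributes +30 388 307 mm⁴
  web: d = 0 mm → contributes +4 094 167 mm⁴
  top flange: d = 99 mm → contributes +30 388 307 mm⁴
Total I = 64 870 780 mm⁴.
Radius of gyration: k = √(I/A) = √(64 870 780 / 7 860) = 90.8476 mm.

k_x ≈ 90.85 mm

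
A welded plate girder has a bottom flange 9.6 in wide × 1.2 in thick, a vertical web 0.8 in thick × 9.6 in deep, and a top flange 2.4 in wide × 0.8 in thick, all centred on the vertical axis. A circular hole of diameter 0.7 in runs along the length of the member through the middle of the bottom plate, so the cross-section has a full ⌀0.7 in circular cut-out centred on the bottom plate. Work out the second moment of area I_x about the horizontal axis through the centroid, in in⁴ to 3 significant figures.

I_x ≈ 316 in⁴

Split into non-overlapping primitives; take the origin at the lower-left of the bounding box.
Bottom plate: 9.6 × 1.2, A = 11.52 in², y = 0.6 in, Ī = 1.3824 in⁴.
Web plate: 0.8 × 9.6, A = 7.68 in², y = 6 in, Ī = 58.982 in⁴.
Top plate: 2.4 × 0.8, A = 1.92 in², y = 11.2 in, Ī = 0.1024 in⁴.
Hole (subtracted): ⌀0.7, A = 0.38485 in², y = 0.6 in, Ī = 0.011786 in⁴.
Centroid: ȳ = ΣA·y / ΣA = 3.5816 in.
Transfer each piece to the horizontal axis through the centroid using Ī + A·d² with d = y − 3.5816:
  bottom plate: d = -2.9816 in → contributes +103.79 in⁴
  web plate: d = 2.4184 in → contributes +103.9 in⁴
  top plate: d = 7.6184 in → contributes +111.54 in⁴
  hole: d = -2.9816 in → contributes −3.433 in⁴
Total I = 315.8 in⁴.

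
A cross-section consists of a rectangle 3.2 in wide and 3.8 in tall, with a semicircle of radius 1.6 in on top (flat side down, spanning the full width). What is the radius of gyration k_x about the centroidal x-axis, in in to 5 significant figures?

Break the section into simple shapes (no overlaps), measuring from the bottom-left corner of the bounding box.
Rectangular body: 3.2 × 3.8, A = 12.16 in², y = 1.9 in, Ī = 14.63253 in⁴.
Semicircular cap: semicircle r = 1.6, A = 4.021239 in², y = 4.479061 in, Ī = 0.7193032 in⁴.
Centroid: ȳ = ΣA·y / ΣA = 2.540929 in.
Transfer each piece to the centroidal x-axis using Ī + A·d² with d = y − 2.540929:
  rectangular body: d = -0.6409287 in → contributes +19.62773 in⁴
  semicircular cap: d = 1.938132 in → contributes +15.82451 in⁴
Total I = 35.45225 in⁴.
Radius of gyration: k = √(I/A) = √(35.45225 / 16.18124) = 1.480185 in.

k_x ≈ 1.4802 in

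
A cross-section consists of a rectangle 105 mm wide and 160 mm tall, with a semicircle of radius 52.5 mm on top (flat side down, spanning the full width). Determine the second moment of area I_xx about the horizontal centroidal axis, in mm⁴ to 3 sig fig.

I_xx ≈ 7.27 × 10⁷ mm⁴

Split into non-overlapping primitives; take the origin at the lower-left of the bounding box.
Rectangular body: 105 × 160, A = 16 800 mm², y = 80 mm, Ī = 35 840 000 mm⁴.
Semicircular cap: semicircle r = 52.5, A = 4329.5 mm², y = 182.28 mm, Ī = 833 814 mm⁴.
Centroid: ȳ = ΣA·y / ΣA = 100.96 mm.
Transfer each piece to the horizontal centroidal axis using Ī + A·d² with d = y − 100.96:
  rectangular body: d = -20.958 mm → contributes +43 219 099 mm⁴
  semicircular cap: d = 81.324 mm → contributes +29 467 293 mm⁴
Total I = 72 686 391 mm⁴.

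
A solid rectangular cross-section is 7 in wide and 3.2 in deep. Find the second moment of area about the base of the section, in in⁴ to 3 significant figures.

The section: 7 × 3.2, A = 22.4 in², y = 1.6 in, Ī = 19.115 in⁴.
Transfer it to the bottom edge using Ī + A·d² with d = y − 0:
  the section: d = 1.6 in → contributes +76.459 in⁴
Total I = 76.459 in⁴.

I_base ≈ 76.5 in⁴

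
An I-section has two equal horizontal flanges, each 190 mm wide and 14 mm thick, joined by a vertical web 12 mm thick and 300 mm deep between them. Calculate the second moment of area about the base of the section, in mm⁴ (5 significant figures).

I_base ≈ 3.9813 × 10⁸ mm⁴

Break the section into simple shapes (no overlaps), measuring from the bottom-left corner of the bounding box.
Bottom flange: 190 × 14, A = 2 660 mm², y = 7 mm, Ī = 43446.67 mm⁴.
Web: 12 × 300, A = 3 600 mm², y = 164 mm, Ī = 27 000 000 mm⁴.
Top flange: 190 × 14, A = 2 660 mm², y = 321 mm, Ī = 43446.67 mm⁴.
Transfer each piece to a horizontal axis along the bottom face using Ī + A·d² with d = y − 0:
  bottom flange: d = 7 mm → contributes +173786.7 mm⁴
  web: d = 164 mm → contributes +123 825 600 mm⁴
  top flange: d = 321 mm → contributes +274 132 507 mm⁴
Total I = 398 131 893 mm⁴.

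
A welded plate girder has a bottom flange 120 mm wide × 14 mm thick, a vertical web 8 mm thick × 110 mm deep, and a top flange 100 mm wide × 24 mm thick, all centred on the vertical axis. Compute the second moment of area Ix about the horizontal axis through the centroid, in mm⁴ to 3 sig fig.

Break the section into simple shapes (no overlaps), measuring from the bottom-left corner of the bounding box.
Bottom plate: 120 × 14, A = 1 680 mm², y = 7 mm, Ī = 27 440 mm⁴.
Web plate: 8 × 110, A = 880 mm², y = 69 mm, Ī = 887 333 mm⁴.
Top plate: 100 × 24, A = 2 400 mm², y = 136 mm, Ī = 115 200 mm⁴.
Centroid: ȳ = ΣA·y / ΣA = 80.419 mm.
Transfer each piece to the horizontal axis through the centroid using Ī + A·d² with d = y − 80.419:
  bottom plate: d = -73.419 mm → contributes +9 083 315 mm⁴
  web plate: d = -11.419 mm → contributes +1 002 087 mm⁴
  top plate: d = 55.581 mm → contributes +7 529 299 mm⁴
Total I = 17 614 701 mm⁴.

Ix ≈ 1.76 × 10⁷ mm⁴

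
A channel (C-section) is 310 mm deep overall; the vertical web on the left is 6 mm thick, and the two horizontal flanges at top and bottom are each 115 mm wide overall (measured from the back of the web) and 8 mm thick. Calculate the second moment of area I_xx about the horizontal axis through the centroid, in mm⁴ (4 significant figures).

Decompose the section into non-overlapping parts with the origin at the bottom-left of its bounding rectangle.
Web: 6 × 310, A = 1 860 mm², y = 155 mm, Ī = 14 895 500 mm⁴.
Top flange (beyond web): 109 × 8, A = 872 mm², y = 306 mm, Ī = 4650.67 mm⁴.
Bottom flange (beyond web): 109 × 8, A = 872 mm², y = 4 mm, Ī = 4650.67 mm⁴.
By symmetry the centroid is at mid-height, ȳ = 155 mm.
Transfer each piece to the horizontal axis through the centroid using Ī + A·d² with d = y − 155:
  web: d = 0 mm → contributes +14 895 500 mm⁴
  top flange (beyond web): d = 151 mm → contributes +19 887 123 mm⁴
  bottom flange (beyond web): d = -151 mm → contributes +19 887 123 mm⁴
Total I = 54 669 745 mm⁴.

I_xx ≈ 5.467 × 10⁷ mm⁴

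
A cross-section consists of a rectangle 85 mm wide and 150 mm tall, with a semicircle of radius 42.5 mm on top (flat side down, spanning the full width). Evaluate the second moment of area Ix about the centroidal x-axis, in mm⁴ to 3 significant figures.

Ix ≈ 4.44 × 10⁷ mm⁴

Break the section into simple shapes (no overlaps), measuring from the bottom-left corner of the bounding box.
Rectangular body: 85 × 150, A = 12 750 mm², y = 75 mm, Ī = 23 906 250 mm⁴.
Semicircular cap: semicircle r = 42.5, A = 2837.3 mm², y = 168.04 mm, Ī = 358 086 mm⁴.
Centroid: ȳ = ΣA·y / ΣA = 91.935 mm.
Transfer each piece to the centroidal x-axis using Ī + A·d² with d = y − 91.935:
  rectangular body: d = -16.935 mm → contributes +27 562 899 mm⁴
  semicircular cap: d = 76.103 mm → contributes +16 790 285 mm⁴
Total I = 44 353 184 mm⁴.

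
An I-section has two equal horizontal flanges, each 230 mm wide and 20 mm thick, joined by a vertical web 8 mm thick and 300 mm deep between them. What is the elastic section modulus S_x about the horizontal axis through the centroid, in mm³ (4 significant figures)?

Split into non-overlapping primitives; take the origin at the lower-left of the bounding box.
Bottom flange: 230 × 20, A = 4 600 mm², y = 10 mm, Ī = 153 333 mm⁴.
Web: 8 × 300, A = 2 400 mm², y = 170 mm, Ī = 18 000 000 mm⁴.
Top flange: 230 × 20, A = 4 600 mm², y = 330 mm, Ī = 153 333 mm⁴.
By symmetry the centroid is at mid-height, ȳ = 170 mm.
Transfer each piece to the horizontal axis through the centroid using Ī + A·d² with d = y − 170:
  bottom flange: d = -160 mm → contributes +117 913 333 mm⁴
  web: d = 0 mm → contributes +18 000 000 mm⁴
  top flange: d = 160 mm → contributes +117 913 333 mm⁴
Total I = 253 826 667 mm⁴.
Extreme fibre distance c = 170 mm; S = I/c = 1 493 098 mm³.

S_x ≈ 1.493 × 10⁶ mm³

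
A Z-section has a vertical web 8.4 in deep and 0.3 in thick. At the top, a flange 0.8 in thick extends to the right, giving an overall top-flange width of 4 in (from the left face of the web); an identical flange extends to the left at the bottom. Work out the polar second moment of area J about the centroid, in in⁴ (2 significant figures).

J ≈ 130 in⁴

Decompose the section into non-overlapping parts with the origin at the bottom-left of its bounding rectangle.
Web: 0.3 × 8.4, A = 2.52 in², y = 4.2 in, Ī = 14.82 in⁴.
Top flange (beyond web): 3.7 × 0.8, A = 2.96 in², y = 8 in, Ī = 0.1579 in⁴.
Bottom flange (beyond web): 3.7 × 0.8, A = 2.96 in², y = 0.4 in, Ī = 0.1579 in⁴.
Centroid: ȳ = ΣA·y / ΣA = 4.2 in.
Transfer each piece to the centroidal x-axis using Ī + A·d² with d = y − 4.2:
  web: d = 0 in → contributes +14.82 in⁴
  top flange (beyond web): d = 3.8 in → contributes +42.9 in⁴
  bottom flange (beyond web): d = -3.8 in → contributes +42.9 in⁴
Total I = 100.6 in⁴.
For the y-axis: x̄ = 3.85 in.
Repeating about the centroidal y-axis gives I_y = 30.45 in⁴.
Polar second moment: J = I_x + I_y = 131.1 in⁴.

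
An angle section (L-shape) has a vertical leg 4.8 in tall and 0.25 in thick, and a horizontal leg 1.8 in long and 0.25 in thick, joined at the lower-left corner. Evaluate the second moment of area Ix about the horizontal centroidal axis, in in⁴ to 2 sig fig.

Ix ≈ 3.8 in⁴

Split into non-overlapping primitives; take the origin at the lower-left of the bounding box.
Vertical leg: 0.25 × 4.8, A = 1.2 in², y = 2.4 in, Ī = 2.304 in⁴.
Horizontal leg (remainder): 1.55 × 0.25, A = 0.3875 in², y = 0.125 in, Ī = 0.002018 in⁴.
Centroid: ȳ = ΣA·y / ΣA = 1.845 in.
Transfer each piece to the horizontal centroidal axis using Ī + A·d² with d = y − 1.845:
  vertical leg: d = 0.5553 in → contributes +2.674 in⁴
  horizontal leg (remainder): d = -1.72 in → contributes +1.148 in⁴
Total I = 3.822 in⁴.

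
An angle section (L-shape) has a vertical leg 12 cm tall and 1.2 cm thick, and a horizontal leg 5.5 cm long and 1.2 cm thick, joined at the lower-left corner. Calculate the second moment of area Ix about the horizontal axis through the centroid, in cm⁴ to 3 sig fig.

Ix ≈ 284 cm⁴

Break the section into simple shapes (no overlaps), measuring from the bottom-left corner of the bounding box.
Vertical leg: 1.2 × 12, A = 14.4 cm², y = 6 cm, Ī = 172.8 cm⁴.
Horizontal leg (remainder): 4.3 × 1.2, A = 5.16 cm², y = 0.6 cm, Ī = 0.6192 cm⁴.
Centroid: ȳ = ΣA·y / ΣA = 4.5755 cm.
Transfer each piece to the horizontal axis through the centroid using Ī + A·d² with d = y − 4.5755:
  vertical leg: d = 1.4245 cm → contributes +202.02 cm⁴
  horizontal leg (remainder): d = -3.9755 cm → contributes +82.169 cm⁴
Total I = 284.19 cm⁴.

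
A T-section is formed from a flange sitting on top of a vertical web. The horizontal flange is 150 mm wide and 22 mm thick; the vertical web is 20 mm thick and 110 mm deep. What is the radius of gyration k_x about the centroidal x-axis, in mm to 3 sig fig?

k_x ≈ 38.4 mm

Break the section into simple shapes (no overlaps), measuring from the bottom-left corner of the bounding box.
Flange: 150 × 22, A = 3 300 mm², y = 121 mm, Ī = 133 100 mm⁴.
Web: 20 × 110, A = 2 200 mm², y = 55 mm, Ī = 2 218 333 mm⁴.
Centroid: ȳ = ΣA·y / ΣA = 94.6 mm.
Transfer each piece to the centroidal x-axis using Ī + A·d² with d = y − 94.6:
  flange: d = 26.4 mm → contributes +2 433 068 mm⁴
  web: d = -39.6 mm → contributes +5 668 285 mm⁴
Total I = 8 101 353 mm⁴.
Radius of gyration: k = √(I/A) = √(8 101 353 / 5 500) = 38.379 mm.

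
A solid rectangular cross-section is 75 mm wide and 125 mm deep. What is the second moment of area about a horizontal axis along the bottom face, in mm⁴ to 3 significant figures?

The section: 75 × 125, A = 9 375 mm², y = 62.5 mm, Ī = 12 207 031 mm⁴.
Transfer it to a horizontal axis along the bottom face using Ī + A·d² with d = y − 0:
  the section: d = 62.5 mm → contributes +48 828 125 mm⁴
Total I = 48 828 125 mm⁴.

I_base ≈ 4.88 × 10⁷ mm⁴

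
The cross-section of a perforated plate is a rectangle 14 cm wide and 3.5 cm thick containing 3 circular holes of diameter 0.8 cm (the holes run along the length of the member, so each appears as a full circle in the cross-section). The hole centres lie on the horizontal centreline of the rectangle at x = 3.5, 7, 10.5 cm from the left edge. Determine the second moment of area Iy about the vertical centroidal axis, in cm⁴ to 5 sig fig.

Iy ≈ 787.96 cm⁴

Decompose the section into non-overlapping parts with the origin at the bottom-left of its bounding rectangle.
Plate: 14 × 3.5, A = 49 cm², x = 7 cm, Ī = 800.3333 cm⁴.
Hole 1 (subtracted): ⌀0.8, A = 0.5026548 cm², x = 3.5 cm, Ī = 0.02010619 cm⁴.
Hole 2 (subtracted): ⌀0.8, A = 0.5026548 cm², x = 7 cm, Ī = 0.02010619 cm⁴.
Hole 3 (subtracted): ⌀0.8, A = 0.5026548 cm², x = 10.5 cm, Ī = 0.02010619 cm⁴.
By symmetry the centroid is at mid-width, x̄ = 7 cm.
Transfer each piece to the vertical centroidal axis using Ī + A·d² with d = x − 7:
  plate: d = 0 cm → contributes +800.3333 cm⁴
  hole 1: d = -3.5 cm → contributes −6.177628 cm⁴
  hole 2: d = 0 cm → contributes −0.02010619 cm⁴
  hole 3: d = 3.5 cm → contributes −6.177628 cm⁴
Total I = 787.958 cm⁴.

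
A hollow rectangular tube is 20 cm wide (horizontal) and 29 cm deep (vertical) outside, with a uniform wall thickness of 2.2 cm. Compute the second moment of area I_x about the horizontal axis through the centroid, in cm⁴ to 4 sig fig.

I_x ≈ 2.130 × 10⁴ cm⁴

Decompose the section into non-overlapping parts with the origin at the bottom-left of its bounding rectangle.
Outer rectangle: 20 × 29, A = 580 cm², y = 14.5 cm, Ī = 40648.3 cm⁴.
Inner void (subtracted): 15.6 × 24.6, A = 383.76 cm², y = 14.5 cm, Ī = 19 353 cm⁴.
By symmetry the centroid is at mid-height, ȳ = 14.5 cm.
All pieces are centred on the horizontal axis through the centroid, so I = ΣĪ (holes subtracted) = 21295.3 cm⁴.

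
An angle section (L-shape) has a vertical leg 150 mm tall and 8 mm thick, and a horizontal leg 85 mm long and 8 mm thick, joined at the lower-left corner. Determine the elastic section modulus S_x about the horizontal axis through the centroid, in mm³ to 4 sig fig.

Decompose the section into non-overlapping parts with the origin at the bottom-left of its bounding rectangle.
Vertical leg: 8 × 150, A = 1 200 mm², y = 75 mm, Ī = 2 250 000 mm⁴.
Horizontal leg (remainder): 77 × 8, A = 616 mm², y = 4 mm, Ī = 3285.33 mm⁴.
Centroid: ȳ = ΣA·y / ΣA = 50.9163 mm.
Transfer each piece to the horizontal axis through the centroid using Ī + A·d² with d = y − 50.9163:
  vertical leg: d = 24.0837 mm → contributes +2 946 030 mm⁴
  horizontal leg (remainder): d = -46.9163 mm → contributes +1 359 187 mm⁴
Total I = 4 305 217 mm⁴.
Extreme fibre distance c = 99.0837 mm; S = I/c = 43450.3 mm³.

S_x ≈ 4.345 × 10⁴ mm³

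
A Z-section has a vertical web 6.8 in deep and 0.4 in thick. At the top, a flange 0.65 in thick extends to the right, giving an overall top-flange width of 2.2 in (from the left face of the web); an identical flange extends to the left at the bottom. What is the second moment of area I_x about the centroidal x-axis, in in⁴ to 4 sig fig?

I_x ≈ 32.69 in⁴

Split into non-overlapping primitives; take the origin at the lower-left of the bounding box.
Web: 0.4 × 6.8, A = 2.72 in², y = 3.4 in, Ī = 10.4811 in⁴.
Top flange (beyond web): 1.8 × 0.65, A = 1.17 in², y = 6.475 in, Ī = 0.0411938 in⁴.
Bottom flange (beyond web): 1.8 × 0.65, A = 1.17 in², y = 0.325 in, Ī = 0.0411938 in⁴.
Centroid: ȳ = ΣA·y / ΣA = 3.4 in.
Transfer each piece to the centroidal x-axis using Ī + A·d² with d = y − 3.4:
  web: d = 0 in → contributes +10.4811 in⁴
  top flange (beyond web): d = 3.075 in → contributes +11.1043 in⁴
  bottom flange (beyond web): d = -3.075 in → contributes +11.1043 in⁴
Total I = 32.6896 in⁴.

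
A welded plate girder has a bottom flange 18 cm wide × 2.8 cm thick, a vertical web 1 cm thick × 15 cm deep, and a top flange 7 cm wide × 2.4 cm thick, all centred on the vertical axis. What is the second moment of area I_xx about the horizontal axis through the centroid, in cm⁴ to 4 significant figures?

I_xx ≈ 4474 cm⁴

Split into non-overlapping primitives; take the origin at the lower-left of the bounding box.
Bottom plate: 18 × 2.8, A = 50.4 cm², y = 1.4 cm, Ī = 32.928 cm⁴.
Web plate: 1 × 15, A = 15 cm², y = 10.3 cm, Ī = 281.25 cm⁴.
Top plate: 7 × 2.4, A = 16.8 cm², y = 19 cm, Ī = 8.064 cm⁴.
Centroid: ȳ = ΣA·y / ΣA = 6.62117 cm.
Transfer each piece to the horizontal axis through the centroid using Ī + A·d² with d = y − 6.62117:
  bottom plate: d = -5.22117 cm → contributes +1406.86 cm⁴
  web plate: d = 3.67883 cm → contributes +484.257 cm⁴
  top plate: d = 12.3788 cm → contributes +2582.42 cm⁴
Total I = 4473.54 cm⁴.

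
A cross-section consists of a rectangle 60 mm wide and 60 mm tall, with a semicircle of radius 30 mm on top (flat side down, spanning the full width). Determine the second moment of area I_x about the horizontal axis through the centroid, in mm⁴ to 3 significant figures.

Split into non-overlapping primitives; take the origin at the lower-left of the bounding box.
Rectangular body: 60 × 60, A = 3 600 mm², y = 30 mm, Ī = 1 080 000 mm⁴.
Semicircular cap: semicircle r = 30, A = 1413.7 mm², y = 72.732 mm, Ī = 88 903 mm⁴.
Centroid: ȳ = ΣA·y / ΣA = 42.049 mm.
Transfer each piece to the horizontal axis through the centroid using Ī + A·d² with d = y − 42.049:
  rectangular body: d = -12.049 mm → contributes +1 602 663 mm⁴
  semicircular cap: d = 30.683 mm → contributes +1 419 855 mm⁴
Total I = 3 022 518 mm⁴.

I_x ≈ 3.02 × 10⁶ mm⁴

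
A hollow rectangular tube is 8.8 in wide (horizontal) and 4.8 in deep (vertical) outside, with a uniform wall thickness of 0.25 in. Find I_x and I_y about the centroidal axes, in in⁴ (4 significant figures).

I_x ≈ 26.11 in⁴, I_y ≈ 67.70 in⁴

Decompose the section into non-overlapping parts with the origin at the bottom-left of its bounding rectangle.
Outer rectangle: 8.8 × 4.8, A = 42.24 in², y = 2.4 in, Ī = 81.1008 in⁴.
Inner void (subtracted): 8.3 × 4.3, A = 35.69 in², y = 2.4 in, Ī = 54.9923 in⁴.
By symmetry the centroid is at mid-height, ȳ = 2.4 in.
All pieces are centred on the centroidal x-axis, so I = ΣĪ (holes subtracted) = 26.1085 in⁴.
Repeating about the centroidal y-axis gives I_y = 67.6985 in⁴.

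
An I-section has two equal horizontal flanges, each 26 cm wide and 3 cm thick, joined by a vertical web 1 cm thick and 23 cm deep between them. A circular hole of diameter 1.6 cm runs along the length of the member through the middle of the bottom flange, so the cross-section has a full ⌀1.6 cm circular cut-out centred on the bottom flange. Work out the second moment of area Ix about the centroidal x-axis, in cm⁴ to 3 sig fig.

Ix ≈ 2.72 × 10⁴ cm⁴

Treat the section as a set of non-overlapping primitives; coordinates are from the bounding-box lower-left.
Bottom flange: 26 × 3, A = 78 cm², y = 1.5 cm, Ī = 58.5 cm⁴.
Web: 1 × 23, A = 23 cm², y = 14.5 cm, Ī = 1013.9 cm⁴.
Top flange: 26 × 3, A = 78 cm², y = 27.5 cm, Ī = 58.5 cm⁴.
Hole (subtracted): ⌀1.6, A = 2.0106 cm², y = 1.5 cm, Ī = 0.3217 cm⁴.
Centroid: ȳ = ΣA·y / ΣA = 14.648 cm.
Transfer each piece to the centroidal x-axis using Ī + A·d² with d = y − 14.648:
  bottom flange: d = -13.148 cm → contributes +13 542 cm⁴
  web: d = -0.14768 cm → contributes +1014.4 cm⁴
  top flange: d = 12.852 cm → contributes +12 943 cm⁴
  hole: d = -13.148 cm → contributes −347.88 cm⁴
Total I = 27 151 cm⁴.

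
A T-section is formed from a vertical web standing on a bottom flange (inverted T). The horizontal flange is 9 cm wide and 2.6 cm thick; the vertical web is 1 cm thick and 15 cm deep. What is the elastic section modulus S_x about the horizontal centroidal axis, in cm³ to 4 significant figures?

S_x ≈ 77.92 cm³

Break the section into simple shapes (no overlaps), measuring from the bottom-left corner of the bounding box.
Flange: 9 × 2.6, A = 23.4 cm², y = 1.3 cm, Ī = 13.182 cm⁴.
Web: 1 × 15, A = 15 cm², y = 10.1 cm, Ī = 281.25 cm⁴.
Centroid: ȳ = ΣA·y / ΣA = 4.7375 cm.
Transfer each piece to the horizontal centroidal axis using Ī + A·d² with d = y − 4.7375:
  flange: d = -3.4375 cm → contributes +289.686 cm⁴
  web: d = 5.3625 cm → contributes +712.596 cm⁴
Total I = 1002.28 cm⁴.
Extreme fibre distance c = 12.8625 cm; S = I/c = 77.9228 cm³.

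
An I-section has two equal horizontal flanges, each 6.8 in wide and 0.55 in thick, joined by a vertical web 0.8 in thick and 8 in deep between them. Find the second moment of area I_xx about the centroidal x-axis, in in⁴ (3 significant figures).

Break the section into simple shapes (no overlaps), measuring from the bottom-left corner of the bounding box.
Bottom flange: 6.8 × 0.55, A = 3.74 in², y = 0.275 in, Ī = 0.094279 in⁴.
Web: 0.8 × 8, A = 6.4 in², y = 4.55 in, Ī = 34.133 in⁴.
Top flange: 6.8 × 0.55, A = 3.74 in², y = 8.825 in, Ī = 0.094279 in⁴.
By symmetry the centroid is at mid-height, ȳ = 4.55 in.
Transfer each piece to the centroidal x-axis using Ī + A·d² with d = y − 4.55:
  bottom flange: d = -4.275 in → contributes +68.445 in⁴
  web: d = 0 in → contributes +34.133 in⁴
  top flange: d = 4.275 in → contributes +68.445 in⁴
Total I = 171.02 in⁴.

I_xx ≈ 171 in⁴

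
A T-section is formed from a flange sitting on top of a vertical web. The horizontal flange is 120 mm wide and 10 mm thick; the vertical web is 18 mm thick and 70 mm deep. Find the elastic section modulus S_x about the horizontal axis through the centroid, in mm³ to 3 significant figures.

S_x ≈ 2.77 × 10⁴ mm³

Split into non-overlapping primitives; take the origin at the lower-left of the bounding box.
Flange: 120 × 10, A = 1 200 mm², y = 75 mm, Ī = 10 000 mm⁴.
Web: 18 × 70, A = 1 260 mm², y = 35 mm, Ī = 514 500 mm⁴.
Centroid: ȳ = ΣA·y / ΣA = 54.512 mm.
Transfer each piece to the horizontal axis through the centroid using Ī + A·d² with d = y − 54.512:
  flange: d = 20.488 mm → contributes +513 700 mm⁴
  web: d = -19.512 mm → contributes +994 214 mm⁴
Total I = 1 507 915 mm⁴.
Extreme fibre distance c = 54.512 mm; S = I/c = 27 662 mm³.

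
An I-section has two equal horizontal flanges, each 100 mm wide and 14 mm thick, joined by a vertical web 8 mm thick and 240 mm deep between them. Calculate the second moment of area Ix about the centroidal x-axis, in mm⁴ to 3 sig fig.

Ix ≈ 5.44 × 10⁷ mm⁴

Decompose the section into non-overlapping parts with the origin at the bottom-left of its bounding rectangle.
Bottom flange: 100 × 14, A = 1 400 mm², y = 7 mm, Ī = 22 867 mm⁴.
Web: 8 × 240, A = 1 920 mm², y = 134 mm, Ī = 9 216 000 mm⁴.
Top flange: 100 × 14, A = 1 400 mm², y = 261 mm, Ī = 22 867 mm⁴.
By symmetry the centroid is at mid-height, ȳ = 134 mm.
Transfer each piece to the centroidal x-axis using Ī + A·d² with d = y − 134:
  bottom flange: d = -127 mm → contributes +22 603 467 mm⁴
  web: d = 0 mm → contributes +9 216 000 mm⁴
  top flange: d = 127 mm → contributes +22 603 467 mm⁴
Total I = 54 422 933 mm⁴.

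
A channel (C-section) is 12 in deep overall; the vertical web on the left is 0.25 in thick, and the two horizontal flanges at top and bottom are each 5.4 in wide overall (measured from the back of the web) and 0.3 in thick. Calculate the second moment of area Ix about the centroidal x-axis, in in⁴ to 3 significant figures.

Ix ≈ 142 in⁴

Treat the section as a set of non-overlapping primitives; coordinates are from the bounding-box lower-left.
Web: 0.25 × 12, A = 3 in², y = 6 in, Ī = 36 in⁴.
Top flange (beyond web): 5.15 × 0.3, A = 1.545 in², y = 11.85 in, Ī = 0.011588 in⁴.
Bottom flange (beyond web): 5.15 × 0.3, A = 1.545 in², y = 0.15 in, Ī = 0.011588 in⁴.
By symmetry the centroid is at mid-height, ȳ = 6 in.
Transfer each piece to the centroidal x-axis using Ī + A·d² with d = y − 6:
  web: d = 0 in → contributes +36 in⁴
  top flange (beyond web): d = 5.85 in → contributes +52.885 in⁴
  bottom flange (beyond web): d = -5.85 in → contributes +52.885 in⁴
Total I = 141.77 in⁴.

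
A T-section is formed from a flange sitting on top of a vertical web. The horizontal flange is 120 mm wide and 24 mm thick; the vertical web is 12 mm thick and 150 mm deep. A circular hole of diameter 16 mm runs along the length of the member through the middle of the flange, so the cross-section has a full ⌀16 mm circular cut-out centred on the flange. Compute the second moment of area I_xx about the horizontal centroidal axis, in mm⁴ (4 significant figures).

I_xx ≈ 1.166 × 10⁷ mm⁴

Treat the section as a set of non-overlapping primitives; coordinates are from the bounding-box lower-left.
Flange: 120 × 24, A = 2 880 mm², y = 162 mm, Ī = 138 240 mm⁴.
Web: 12 × 150, A = 1 800 mm², y = 75 mm, Ī = 3 375 000 mm⁴.
Hole (subtracted): ⌀16, A = 201.062 mm², y = 162 mm, Ī = 3216.99 mm⁴.
Centroid: ȳ = ΣA·y / ΣA = 127.036 mm.
Transfer each piece to the horizontal centroidal axis using Ī + A·d² with d = y − 127.036:
  flange: d = 34.9636 mm → contributes +3 658 915 mm⁴
  web: d = -52.0364 mm → contributes +8 249 008 mm⁴
  hole: d = 34.9636 mm → contributes −249 006 mm⁴
Total I = 11 658 916 mm⁴.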